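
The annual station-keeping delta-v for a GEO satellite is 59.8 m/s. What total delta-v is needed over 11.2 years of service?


dV = rate * years = 59.8 * 11.2
dV = 669.7600 m/s

669.7600 m/s


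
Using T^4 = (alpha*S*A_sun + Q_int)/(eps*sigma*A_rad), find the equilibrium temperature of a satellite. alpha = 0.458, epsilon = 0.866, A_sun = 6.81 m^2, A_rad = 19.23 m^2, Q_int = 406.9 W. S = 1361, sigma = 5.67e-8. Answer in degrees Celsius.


Numerator = alpha*S*A_sun + Q_int = 0.458*1361*6.81 + 406.9 = 4651.8318 W
Denominator = eps*sigma*A_rad = 0.866*5.67e-8*19.23 = 9.4423531e-07 W/K^4
T^4 = 4.9265599e+09 K^4
T = 264.9329 K = -8.2171 C

-8.2171 degrees Celsius


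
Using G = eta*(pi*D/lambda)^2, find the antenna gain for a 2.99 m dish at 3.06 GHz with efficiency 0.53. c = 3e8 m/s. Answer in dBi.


lambda = c/f = 3e8 / 3.06e+09 = 0.09803922 m
G = eta*(pi*D/lambda)^2 = 0.53*(pi*2.99/0.09803922)^2
G = 4865.3976 (linear)
G = 10*log10(4865.3976) = 36.8712 dBi

36.8712 dBi


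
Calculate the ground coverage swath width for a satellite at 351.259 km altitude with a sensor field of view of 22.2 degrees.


FOV = 22.2 deg = 0.3874631 rad
swath = 2 * alt * tan(FOV/2) = 2 * 351.259 * tan(0.1937315)
swath = 2 * 351.259 * 0.1961922
swath = 137.8286 km

137.8286 km


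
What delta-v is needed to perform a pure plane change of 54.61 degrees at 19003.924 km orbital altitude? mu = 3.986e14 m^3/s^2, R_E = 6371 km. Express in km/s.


r = 25374.9240 km = 2.5374924e+07 m
V = sqrt(mu/r) = 3963.3851 m/s
di = 54.61 deg = 0.9531243 rad
dV = 2*V*sin(di/2) = 2*3963.3851*sin(0.4765622)
dV = 3636.2243 m/s = 3.6362 km/s

3.6362 km/s


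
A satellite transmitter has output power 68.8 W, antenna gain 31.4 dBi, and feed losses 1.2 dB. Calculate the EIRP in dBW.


Pt = 68.8 W = 18.3759 dBW
EIRP = Pt_dBW + Gt - losses = 18.3759 + 31.4 - 1.2 = 48.5759 dBW

48.5759 dBW


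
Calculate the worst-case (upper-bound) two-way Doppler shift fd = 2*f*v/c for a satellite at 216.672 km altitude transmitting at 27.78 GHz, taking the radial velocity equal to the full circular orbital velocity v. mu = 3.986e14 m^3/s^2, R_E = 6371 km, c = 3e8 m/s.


r = 6.587672e+06 m
v = sqrt(mu/r) = 7778.6219 m/s (worst-case radial velocity)
f = 27.78 GHz = 2.778e+10 Hz
fd = 2*f*v/c = 2*2.778e+10*7778.6219/3.0e+08
fd = 1.4406008e+06 Hz

1.4406e+06 Hz


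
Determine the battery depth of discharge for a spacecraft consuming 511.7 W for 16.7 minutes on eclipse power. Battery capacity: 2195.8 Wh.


E_used = P * t / 60 = 511.7 * 16.7 / 60 = 142.4232 Wh
DOD = E_used / E_total * 100 = 142.4232 / 2195.8 * 100
DOD = 6.4862 %

6.4862 %


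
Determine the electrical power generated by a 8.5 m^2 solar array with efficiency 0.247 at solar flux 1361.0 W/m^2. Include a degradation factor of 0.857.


P = area * eta * S * degradation
P = 8.5 * 0.247 * 1361.0 * 0.857
P = 2448.8085 W

2448.8085 W


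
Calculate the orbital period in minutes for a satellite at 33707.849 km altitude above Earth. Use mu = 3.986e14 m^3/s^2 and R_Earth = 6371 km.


r = 40078.8490 km = 4.0078849e+07 m
T = 2*pi*sqrt(r^3/mu) = 2*pi*sqrt(6.4379222e+22 / 3.986e14)
T = 79851.6845 s = 1330.8614 min

1330.8614 minutes


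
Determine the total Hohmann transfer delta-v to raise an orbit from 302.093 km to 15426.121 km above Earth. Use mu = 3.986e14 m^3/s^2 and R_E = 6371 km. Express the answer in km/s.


r1 = 6673.0930 km = 6.673093e+06 m
r2 = 21797.1210 km = 2.1797121e+07 m
dv1 = sqrt(mu/r1)*(sqrt(2*r2/(r1+r2)) - 1) = 1834.9876 m/s
dv2 = sqrt(mu/r2)*(1 - sqrt(2*r1/(r1+r2))) = 1348.4356 m/s
total dv = |dv1| + |dv2| = 1834.9876 + 1348.4356 = 3183.4232 m/s = 3.1834 km/s

3.1834 km/s


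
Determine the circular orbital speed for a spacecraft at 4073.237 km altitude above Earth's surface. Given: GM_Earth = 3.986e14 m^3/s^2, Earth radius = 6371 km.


r = R_E + alt = 6371.0 + 4073.237 = 10444.2370 km = 1.0444237e+07 m
v = sqrt(mu/r) = sqrt(3.986e14 / 1.0444237e+07) = 6177.7494 m/s = 6.1777 km/s

6.1777 km/s


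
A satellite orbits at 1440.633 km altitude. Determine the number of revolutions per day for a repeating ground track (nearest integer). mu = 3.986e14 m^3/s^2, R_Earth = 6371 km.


r = 7.811633e+06 m
T = 2*pi*sqrt(r^3/mu) = 6871.0636 s = 114.5177 min
revs/day = 1440 / 114.5177 = 12.5745
Rounded: 13 revolutions per day

13 revolutions per day


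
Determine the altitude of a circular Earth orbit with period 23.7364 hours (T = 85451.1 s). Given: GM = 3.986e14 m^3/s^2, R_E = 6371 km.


T = 85451.1 s
r = (mu*T^2/(4*pi^2))^(1/3) = (3.986e14 * 85451.1^2 / (4*pi^2))^(1/3)
r = 4.1931232e+07 m = 41931.2322 km
alt = r - R_E = 41931.2322 - 6371 = 35560.2322 km

35560.2322 km


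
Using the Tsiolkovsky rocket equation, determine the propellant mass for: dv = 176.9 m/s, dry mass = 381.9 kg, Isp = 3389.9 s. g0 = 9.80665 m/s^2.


ve = Isp * g0 = 3389.9 * 9.80665 = 33243.562835 m/s
mass ratio = exp(dv/ve) = exp(176.9/33243.562835) = 1.00533551
m_prop = m_dry * (mr - 1) = 381.9 * (1.00533551 - 1)
m_prop = 2.0376 kg

2.0376 kg


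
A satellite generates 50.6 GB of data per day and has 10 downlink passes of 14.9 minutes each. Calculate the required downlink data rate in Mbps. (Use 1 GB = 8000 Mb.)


total contact time = 10 * 14.9 * 60 = 8940.0000 s
data = 50.6 GB = 404800.0000 Mb
rate = 404800.0000 / 8940.0000 = 45.2796 Mbps

45.2796 Mbps


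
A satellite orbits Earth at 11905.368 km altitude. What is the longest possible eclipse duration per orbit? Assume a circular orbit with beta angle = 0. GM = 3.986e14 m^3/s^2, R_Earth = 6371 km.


r = 18276.3680 km
T = 409.8216 min
Eclipse fraction = arcsin(R_E/r)/pi = arcsin(6371.0000/18276.3680)/pi
= arcsin(0.3485922)/pi = 0.1133402
Eclipse duration = 0.1133402 * 409.8216 = 46.4493 min

46.4493 minutes


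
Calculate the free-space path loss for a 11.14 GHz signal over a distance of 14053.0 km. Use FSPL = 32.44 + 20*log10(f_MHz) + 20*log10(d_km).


f = 11.14 GHz = 11140.0000 MHz
d = 14053.0 km
FSPL = 32.44 + 20*log10(11140.0000) + 20*log10(14053.0)
FSPL = 32.44 + 80.9377 + 82.9554
FSPL = 196.3331 dB

196.3331 dB


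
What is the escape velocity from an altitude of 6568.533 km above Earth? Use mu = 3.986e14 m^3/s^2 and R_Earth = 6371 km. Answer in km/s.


r = 6371.0 + 6568.533 = 12939.5330 km = 1.2939533e+07 m
v_esc = sqrt(2*mu/r) = sqrt(2*3.986e14 / 1.2939533e+07)
v_esc = 7849.1810 m/s = 7.8492 km/s

7.8492 km/s


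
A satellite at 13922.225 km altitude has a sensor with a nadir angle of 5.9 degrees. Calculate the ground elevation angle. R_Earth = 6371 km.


r = R_E + alt = 20293.2250 km
Law of sines in the satellite / Earth-center / ground-point triangle:
  sin(nadir)/R_E = sin(90 + el)/r  =>  cos(el) = (r/R_E)*sin(nadir)
cos(el) = (20293.2250 / 6371.0000) * sin(5.9 deg) = 0.3274199
el = arccos(0.3274199) = 70.8878 deg
(Earth-central angle = 90 - nadir - el = 13.2122 deg)

70.8878 degrees


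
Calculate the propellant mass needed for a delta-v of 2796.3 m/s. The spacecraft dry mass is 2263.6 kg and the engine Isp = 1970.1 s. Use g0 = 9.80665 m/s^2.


ve = Isp * g0 = 1970.1 * 9.80665 = 19320.081165 m/s
mass ratio = exp(dv/ve) = exp(2796.3/19320.081165) = 1.15573374
m_prop = m_dry * (mr - 1) = 2263.6 * (1.15573374 - 1)
m_prop = 352.5189 kg

352.5189 kg


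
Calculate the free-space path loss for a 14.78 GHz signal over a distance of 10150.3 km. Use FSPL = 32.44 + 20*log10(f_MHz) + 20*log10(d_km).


f = 14.78 GHz = 14780.0000 MHz
d = 10150.3 km
FSPL = 32.44 + 20*log10(14780.0000) + 20*log10(10150.3)
FSPL = 32.44 + 83.3935 + 80.1296
FSPL = 195.9631 dB

195.9631 dB


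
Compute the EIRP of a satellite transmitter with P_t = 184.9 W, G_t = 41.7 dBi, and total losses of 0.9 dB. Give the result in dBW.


Pt = 184.9 W = 22.6694 dBW
EIRP = Pt_dBW + Gt - losses = 22.6694 + 41.7 - 0.9 = 63.4694 dBW

63.4694 dBW


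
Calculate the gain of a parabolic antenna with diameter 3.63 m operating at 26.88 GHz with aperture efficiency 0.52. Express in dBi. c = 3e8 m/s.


lambda = c/f = 3e8 / 2.688e+10 = 0.01116071 m
G = eta*(pi*D/lambda)^2 = 0.52*(pi*3.63/0.01116071)^2
G = 542915.6471 (linear)
G = 10*log10(542915.6471) = 57.3473 dBi

57.3473 dBi


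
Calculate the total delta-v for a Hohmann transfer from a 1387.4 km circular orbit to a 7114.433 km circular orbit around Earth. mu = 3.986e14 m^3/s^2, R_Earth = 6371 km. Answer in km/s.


r1 = 7758.4000 km = 7.7584e+06 m
r2 = 13485.4330 km = 1.3485433e+07 m
dv1 = sqrt(mu/r1)*(sqrt(2*r2/(r1+r2)) - 1) = 908.5757 m/s
dv2 = sqrt(mu/r2)*(1 - sqrt(2*r1/(r1+r2))) = 790.2650 m/s
total dv = |dv1| + |dv2| = 908.5757 + 790.2650 = 1698.8406 m/s = 1.6988 km/s

1.6988 km/s


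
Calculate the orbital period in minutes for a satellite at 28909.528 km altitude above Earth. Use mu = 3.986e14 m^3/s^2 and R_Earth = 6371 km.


r = 35280.5280 km = 3.5280528e+07 m
T = 2*pi*sqrt(r^3/mu) = 2*pi*sqrt(4.3914226e+22 / 3.986e14)
T = 65949.8535 s = 1099.1642 min

1099.1642 minutes


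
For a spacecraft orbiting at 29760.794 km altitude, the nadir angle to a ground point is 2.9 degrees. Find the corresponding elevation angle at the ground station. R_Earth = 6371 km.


r = R_E + alt = 36131.7940 km
Law of sines in the satellite / Earth-center / ground-point triangle:
  sin(nadir)/R_E = sin(90 + el)/r  =>  cos(el) = (r/R_E)*sin(nadir)
cos(el) = (36131.7940 / 6371.0000) * sin(2.9 deg) = 0.2869273
el = arccos(0.2869273) = 73.3259 deg
(Earth-central angle = 90 - nadir - el = 13.7741 deg)

73.3259 degrees


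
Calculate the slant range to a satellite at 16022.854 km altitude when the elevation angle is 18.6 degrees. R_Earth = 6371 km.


h = 16022.854 km, el = 18.6 deg
d = -R_E*sin(el) + sqrt((R_E*sin(el))^2 + 2*R_E*h + h^2)
d = -6371.0000*sin(0.3246312) + sqrt((6371.0000*0.3189593)^2 + 2*6371.0000*16022.854 + 16022.854^2)
d = 19532.3357 km

19532.3357 km


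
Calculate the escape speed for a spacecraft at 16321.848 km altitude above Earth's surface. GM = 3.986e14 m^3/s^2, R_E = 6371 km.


r = 6371.0 + 16321.848 = 22692.8480 km = 2.2692848e+07 m
v_esc = sqrt(2*mu/r) = sqrt(2*3.986e14 / 2.2692848e+07)
v_esc = 5927.0575 m/s = 5.9271 km/s

5.9271 km/s


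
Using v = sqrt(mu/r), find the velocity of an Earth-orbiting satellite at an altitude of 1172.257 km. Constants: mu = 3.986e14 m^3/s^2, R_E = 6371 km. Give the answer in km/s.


r = R_E + alt = 6371.0 + 1172.257 = 7543.2570 km = 7.543257e+06 m
v = sqrt(mu/r) = sqrt(3.986e14 / 7.543257e+06) = 7269.2431 m/s = 7.2692 km/s

7.2692 km/s


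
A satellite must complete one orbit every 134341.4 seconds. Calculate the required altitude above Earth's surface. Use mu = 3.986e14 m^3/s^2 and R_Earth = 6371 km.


T = 134341.4 s
r = (mu*T^2/(4*pi^2))^(1/3) = (3.986e14 * 134341.4^2 / (4*pi^2))^(1/3)
r = 5.6693391e+07 m = 56693.3908 km
alt = r - R_E = 56693.3908 - 6371 = 50322.3908 km

50322.3908 km


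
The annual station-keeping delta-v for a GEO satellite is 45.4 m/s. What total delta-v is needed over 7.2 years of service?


dV = rate * years = 45.4 * 7.2
dV = 326.8800 m/s

326.8800 m/s


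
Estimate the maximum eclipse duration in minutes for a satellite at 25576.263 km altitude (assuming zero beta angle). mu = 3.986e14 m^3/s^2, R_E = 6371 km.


r = 31947.2630 km
T = 947.1319 min
Eclipse fraction = arcsin(R_E/r)/pi = arcsin(6371.0000/31947.2630)/pi
= arcsin(0.1994224)/pi = 0.06390658
Eclipse duration = 0.06390658 * 947.1319 = 60.5280 min

60.5280 minutes


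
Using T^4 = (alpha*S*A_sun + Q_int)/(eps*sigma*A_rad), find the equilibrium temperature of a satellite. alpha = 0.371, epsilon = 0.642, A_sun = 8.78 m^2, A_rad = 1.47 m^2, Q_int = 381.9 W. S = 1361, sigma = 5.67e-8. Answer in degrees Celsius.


Numerator = alpha*S*A_sun + Q_int = 0.371*1361*8.78 + 381.9 = 4815.1942 W
Denominator = eps*sigma*A_rad = 0.642*5.67e-8*1.47 = 5.3510058e-08 W/K^4
T^4 = 8.9986712e+10 K^4
T = 547.7023 K = 274.5523 C

274.5523 degrees Celsius


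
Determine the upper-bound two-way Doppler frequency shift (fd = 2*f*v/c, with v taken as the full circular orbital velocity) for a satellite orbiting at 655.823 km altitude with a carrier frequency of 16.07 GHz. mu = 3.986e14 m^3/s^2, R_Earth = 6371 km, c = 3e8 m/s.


r = 7.026823e+06 m
v = sqrt(mu/r) = 7531.6328 m/s (worst-case radial velocity)
f = 16.07 GHz = 1.607e+10 Hz
fd = 2*f*v/c = 2*1.607e+10*7531.6328/3.0e+08
fd = 806888.9310 Hz

806888.9310 Hz


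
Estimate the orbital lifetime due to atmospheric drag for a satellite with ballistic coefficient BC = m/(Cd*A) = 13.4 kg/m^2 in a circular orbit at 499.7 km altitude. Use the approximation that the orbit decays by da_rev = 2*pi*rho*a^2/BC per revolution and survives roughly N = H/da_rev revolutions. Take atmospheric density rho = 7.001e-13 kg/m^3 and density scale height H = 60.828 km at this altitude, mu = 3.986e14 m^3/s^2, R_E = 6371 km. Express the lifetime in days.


a = R_E + alt = 6870.7000 km = 6.8707e+06 m
da_rev = 2*pi*rho*a^2/BC = 2*pi*7.001e-13*(6.8707e+06)^2/13.4 = 15.496625 m per revolution
N = H/da_rev = 60828.0000 m / 15.496625 m = 3925.2418 revolutions
P = 2*pi*sqrt(a^3/mu) = 5667.7763 s
lifetime = N*P = 3925.2418 * 5667.7763 = 2.2247393e+07 s = 257.4930 days

257.4930 days


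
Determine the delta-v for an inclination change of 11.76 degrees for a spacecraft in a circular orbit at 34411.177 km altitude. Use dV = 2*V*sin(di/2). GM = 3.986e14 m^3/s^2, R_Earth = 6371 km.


r = 40782.1770 km = 4.0782177e+07 m
V = sqrt(mu/r) = 3126.3201 m/s
di = 11.76 deg = 0.2052507 rad
dV = 2*V*sin(di/2) = 2*3126.3201*sin(0.1026254)
dV = 640.5537 m/s = 0.6405537 km/s

0.6406 km/s


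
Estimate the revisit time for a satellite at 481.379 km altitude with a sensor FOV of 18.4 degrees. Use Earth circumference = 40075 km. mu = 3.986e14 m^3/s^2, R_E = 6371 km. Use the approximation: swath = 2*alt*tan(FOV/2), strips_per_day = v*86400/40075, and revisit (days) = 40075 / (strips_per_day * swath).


swath = 2*481.379*tan(0.1605703) = 155.9328 km
v = sqrt(mu/r) = 7626.8984 m/s = 7.6269 km/s
strips/day = v*86400/40075 = 7.6269*86400/40075 = 16.4433
coverage/day = strips * swath = 16.4433 * 155.9328 = 2564.0445 km
revisit = 40075 / 2564.0445 = 15.6296 days

15.6296 days


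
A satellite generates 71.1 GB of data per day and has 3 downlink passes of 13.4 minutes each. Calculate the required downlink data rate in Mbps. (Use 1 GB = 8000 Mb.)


total contact time = 3 * 13.4 * 60 = 2412.0000 s
data = 71.1 GB = 568800.0000 Mb
rate = 568800.0000 / 2412.0000 = 235.8209 Mbps

235.8209 Mbps


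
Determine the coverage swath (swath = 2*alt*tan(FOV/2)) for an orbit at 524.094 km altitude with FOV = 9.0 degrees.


FOV = 9.0 deg = 0.1570796 rad
swath = 2 * alt * tan(FOV/2) = 2 * 524.094 * tan(0.07853982)
swath = 2 * 524.094 * 0.07870171
swath = 82.4942 km

82.4942 km


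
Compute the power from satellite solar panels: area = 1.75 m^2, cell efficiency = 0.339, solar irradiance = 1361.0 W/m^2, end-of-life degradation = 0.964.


P = area * eta * S * degradation
P = 1.75 * 0.339 * 1361.0 * 0.964
P = 778.3464 W

778.3464 W


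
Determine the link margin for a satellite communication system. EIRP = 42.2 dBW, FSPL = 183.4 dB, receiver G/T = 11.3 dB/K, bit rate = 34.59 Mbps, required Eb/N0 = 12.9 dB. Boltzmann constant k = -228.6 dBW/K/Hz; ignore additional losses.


C/N0 = EIRP - FSPL + G/T - k = 42.2 - 183.4 + 11.3 - (-228.6)
C/N0 = 98.7000 dB-Hz
R_b = 34.59 Mbps = 3.459e+07 bps -> 10*log10(R_b) = 75.3895 dB-Hz
Eb/N0 = C/N0 - 10*log10(R_b) = 98.7000 - 75.3895 = 23.3105 dB
Margin = Eb/N0 - Eb/N0_req = 23.3105 - 12.9 = 10.4105 dB (link closes)

10.4105 dB


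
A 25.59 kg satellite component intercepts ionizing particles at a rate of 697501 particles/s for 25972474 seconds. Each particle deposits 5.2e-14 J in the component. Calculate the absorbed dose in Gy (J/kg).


Total energy deposited = rate * time * E_per
  = 697501 * 25972474 * 5.2e-14 = 0.942023 J
Dose = E_total / mass = 0.942023 / 25.59
Dose = 0.03681215 Gy

0.0368 Gy


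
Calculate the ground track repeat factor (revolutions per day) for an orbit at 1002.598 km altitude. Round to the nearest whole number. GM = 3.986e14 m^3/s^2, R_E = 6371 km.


r = 7.373598e+06 m
T = 2*pi*sqrt(r^3/mu) = 6301.3036 s = 105.0217 min
revs/day = 1440 / 105.0217 = 13.7114
Rounded: 14 revolutions per day

14 revolutions per day


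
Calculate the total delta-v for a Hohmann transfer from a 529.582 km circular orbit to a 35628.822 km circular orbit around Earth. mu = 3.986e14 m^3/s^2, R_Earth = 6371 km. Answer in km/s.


r1 = 6900.5820 km = 6.900582e+06 m
r2 = 41999.8220 km = 4.1999822e+07 m
dv1 = sqrt(mu/r1)*(sqrt(2*r2/(r1+r2)) - 1) = 2360.9092 m/s
dv2 = sqrt(mu/r2)*(1 - sqrt(2*r1/(r1+r2))) = 1444.0531 m/s
total dv = |dv1| + |dv2| = 2360.9092 + 1444.0531 = 3804.9623 m/s = 3.8050 km/s

3.8050 km/s


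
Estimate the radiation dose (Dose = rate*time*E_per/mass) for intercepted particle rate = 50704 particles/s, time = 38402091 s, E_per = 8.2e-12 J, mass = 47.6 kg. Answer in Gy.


Total energy deposited = rate * time * E_per
  = 50704 * 38402091 * 8.2e-12 = 15.9665 J
Dose = E_total / mass = 15.9665 / 47.6
Dose = 0.3354316 Gy

0.3354 Gy


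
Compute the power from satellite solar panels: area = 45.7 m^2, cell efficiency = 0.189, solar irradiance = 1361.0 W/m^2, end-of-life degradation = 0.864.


P = area * eta * S * degradation
P = 45.7 * 0.189 * 1361.0 * 0.864
P = 10156.6356 W

10156.6356 W


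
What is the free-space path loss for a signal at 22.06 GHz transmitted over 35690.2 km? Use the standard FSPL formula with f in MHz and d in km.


f = 22.06 GHz = 22060.0000 MHz
d = 35690.2 km
FSPL = 32.44 + 20*log10(22060.0000) + 20*log10(35690.2)
FSPL = 32.44 + 86.8721 + 91.0510
FSPL = 210.3631 dB

210.3631 dB


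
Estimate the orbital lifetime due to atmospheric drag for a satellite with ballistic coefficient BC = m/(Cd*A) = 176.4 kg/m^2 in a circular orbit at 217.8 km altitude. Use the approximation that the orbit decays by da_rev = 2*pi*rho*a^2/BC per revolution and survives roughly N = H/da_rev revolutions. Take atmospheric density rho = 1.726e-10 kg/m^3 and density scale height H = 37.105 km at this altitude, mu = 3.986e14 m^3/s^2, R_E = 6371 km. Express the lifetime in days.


a = R_E + alt = 6588.8000 km = 6.5888e+06 m
da_rev = 2*pi*rho*a^2/BC = 2*pi*1.726e-10*(6.5888e+06)^2/176.4 = 266.891492 m per revolution
N = H/da_rev = 37105.0000 m / 266.891492 m = 139.0265 revolutions
P = 2*pi*sqrt(a^3/mu) = 5322.5617 s
lifetime = N*P = 139.0265 * 5322.5617 = 739977.3314 s = 8.5646 days

8.5646 days


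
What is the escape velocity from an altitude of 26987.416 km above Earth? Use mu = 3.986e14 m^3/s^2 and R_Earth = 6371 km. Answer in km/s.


r = 6371.0 + 26987.416 = 33358.4160 km = 3.3358416e+07 m
v_esc = sqrt(2*mu/r) = sqrt(2*3.986e14 / 3.3358416e+07)
v_esc = 4888.5598 m/s = 4.8886 km/s

4.8886 km/s


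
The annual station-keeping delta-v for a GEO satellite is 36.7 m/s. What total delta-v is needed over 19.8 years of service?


dV = rate * years = 36.7 * 19.8
dV = 726.6600 m/s

726.6600 m/s


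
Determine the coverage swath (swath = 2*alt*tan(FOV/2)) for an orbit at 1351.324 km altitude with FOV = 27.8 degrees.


FOV = 27.8 deg = 0.4852015 rad
swath = 2 * alt * tan(FOV/2) = 2 * 1351.324 * tan(0.2426008)
swath = 2 * 1351.324 * 0.247475
swath = 668.8378 km

668.8378 km


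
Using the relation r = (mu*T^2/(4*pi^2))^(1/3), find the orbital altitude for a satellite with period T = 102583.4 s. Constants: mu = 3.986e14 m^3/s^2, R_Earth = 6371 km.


T = 102583.4 s
r = (mu*T^2/(4*pi^2))^(1/3) = (3.986e14 * 102583.4^2 / (4*pi^2))^(1/3)
r = 4.7363514e+07 m = 47363.5135 km
alt = r - R_E = 47363.5135 - 6371 = 40992.5135 km

40992.5135 km


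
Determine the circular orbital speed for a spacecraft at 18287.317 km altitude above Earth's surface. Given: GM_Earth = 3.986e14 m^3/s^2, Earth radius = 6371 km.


r = R_E + alt = 6371.0 + 18287.317 = 24658.3170 km = 2.4658317e+07 m
v = sqrt(mu/r) = sqrt(3.986e14 / 2.4658317e+07) = 4020.5636 m/s = 4.0206 km/s

4.0206 km/s


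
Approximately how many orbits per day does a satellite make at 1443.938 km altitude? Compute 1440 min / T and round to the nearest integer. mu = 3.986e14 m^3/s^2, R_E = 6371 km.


r = 7.814938e+06 m
T = 2*pi*sqrt(r^3/mu) = 6875.4246 s = 114.5904 min
revs/day = 1440 / 114.5904 = 12.5665
Rounded: 13 revolutions per day

13 revolutions per day


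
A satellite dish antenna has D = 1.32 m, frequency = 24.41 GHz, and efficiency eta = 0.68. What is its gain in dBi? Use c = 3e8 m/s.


lambda = c/f = 3e8 / 2.441e+10 = 0.01229005 m
G = eta*(pi*D/lambda)^2 = 0.68*(pi*1.32/0.01229005)^2
G = 77419.3588 (linear)
G = 10*log10(77419.3588) = 48.8885 dBi

48.8885 dBi


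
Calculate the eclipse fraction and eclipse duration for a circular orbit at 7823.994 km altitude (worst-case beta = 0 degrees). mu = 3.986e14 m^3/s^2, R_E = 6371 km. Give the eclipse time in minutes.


r = 14194.9940 km
T = 280.5193 min
Eclipse fraction = arcsin(R_E/r)/pi = arcsin(6371.0000/14194.9940)/pi
= arcsin(0.4488202)/pi = 0.1481556
Eclipse duration = 0.1481556 * 280.5193 = 41.5605 min

41.5605 minutes


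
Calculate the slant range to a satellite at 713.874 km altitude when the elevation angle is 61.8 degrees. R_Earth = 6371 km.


h = 713.874 km, el = 61.8 deg
d = -R_E*sin(el) + sqrt((R_E*sin(el))^2 + 2*R_E*h + h^2)
d = -6371.0000*sin(1.0786) + sqrt((6371.0000*0.8813035)^2 + 2*6371.0000*713.874 + 713.874^2)
d = 798.6080 km

798.6080 km


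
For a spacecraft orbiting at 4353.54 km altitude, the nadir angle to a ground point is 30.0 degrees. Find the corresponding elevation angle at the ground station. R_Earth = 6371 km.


r = R_E + alt = 10724.5400 km
Law of sines in the satellite / Earth-center / ground-point triangle:
  sin(nadir)/R_E = sin(90 + el)/r  =>  cos(el) = (r/R_E)*sin(nadir)
cos(el) = (10724.5400 / 6371.0000) * sin(30.0 deg) = 0.8416685
el = arccos(0.8416685) = 32.6833 deg
(Earth-central angle = 90 - nadir - el = 27.3167 deg)

32.6833 degrees


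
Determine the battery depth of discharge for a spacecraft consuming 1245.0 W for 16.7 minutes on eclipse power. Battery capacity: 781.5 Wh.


E_used = P * t / 60 = 1245.0 * 16.7 / 60 = 346.5250 Wh
DOD = E_used / E_total * 100 = 346.5250 / 781.5 * 100
DOD = 44.3410 %

44.3410 %


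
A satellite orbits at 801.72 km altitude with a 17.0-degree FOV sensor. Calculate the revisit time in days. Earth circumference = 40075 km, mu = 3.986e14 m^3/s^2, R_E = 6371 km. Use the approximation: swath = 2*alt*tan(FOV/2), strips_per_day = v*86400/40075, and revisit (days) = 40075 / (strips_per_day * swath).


swath = 2*801.72*tan(0.148353) = 239.6357 km
v = sqrt(mu/r) = 7454.6406 m/s = 7.4546 km/s
strips/day = v*86400/40075 = 7.4546*86400/40075 = 16.0719
coverage/day = strips * swath = 16.0719 * 239.6357 = 3851.3985 km
revisit = 40075 / 3851.3985 = 10.4053 days

10.4053 days


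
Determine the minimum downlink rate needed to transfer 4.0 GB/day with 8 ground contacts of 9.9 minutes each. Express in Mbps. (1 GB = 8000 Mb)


total contact time = 8 * 9.9 * 60 = 4752.0000 s
data = 4.0 GB = 32000.0000 Mb
rate = 32000.0000 / 4752.0000 = 6.7340 Mbps

6.7340 Mbps


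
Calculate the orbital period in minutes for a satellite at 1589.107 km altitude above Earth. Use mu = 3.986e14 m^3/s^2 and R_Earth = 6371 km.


r = 7960.1070 km = 7.960107e+06 m
T = 2*pi*sqrt(r^3/mu) = 2*pi*sqrt(5.0437868e+20 / 3.986e14)
T = 7067.8867 s = 117.7981 min

117.7981 minutes


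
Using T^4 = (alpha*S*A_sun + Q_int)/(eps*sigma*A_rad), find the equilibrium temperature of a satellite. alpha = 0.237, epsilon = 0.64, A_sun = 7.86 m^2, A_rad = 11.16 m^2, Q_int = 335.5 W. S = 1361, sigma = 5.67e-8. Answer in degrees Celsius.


Numerator = alpha*S*A_sun + Q_int = 0.237*1361*7.86 + 335.5 = 2870.7980 W
Denominator = eps*sigma*A_rad = 0.64*5.67e-8*11.16 = 4.0497408e-07 W/K^4
T^4 = 7.0888439e+09 K^4
T = 290.1642 K = 17.0142 C

17.0142 degrees Celsius


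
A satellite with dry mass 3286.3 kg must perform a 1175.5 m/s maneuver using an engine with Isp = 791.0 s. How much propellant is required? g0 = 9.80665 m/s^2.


ve = Isp * g0 = 791.0 * 9.80665 = 7757.060150 m/s
mass ratio = exp(dv/ve) = exp(1175.5/7757.060150) = 1.16362411
m_prop = m_dry * (mr - 1) = 3286.3 * (1.16362411 - 1)
m_prop = 537.7179 kg

537.7179 kg


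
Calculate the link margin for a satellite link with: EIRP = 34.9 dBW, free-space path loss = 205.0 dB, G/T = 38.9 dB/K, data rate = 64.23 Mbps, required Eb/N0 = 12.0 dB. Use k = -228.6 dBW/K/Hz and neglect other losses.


C/N0 = EIRP - FSPL + G/T - k = 34.9 - 205.0 + 38.9 - (-228.6)
C/N0 = 97.4000 dB-Hz
R_b = 64.23 Mbps = 6.423e+07 bps -> 10*log10(R_b) = 78.0774 dB-Hz
Eb/N0 = C/N0 - 10*log10(R_b) = 97.4000 - 78.0774 = 19.3226 dB
Margin = Eb/N0 - Eb/N0_req = 19.3226 - 12.0 = 7.3226 dB (link closes)

7.3226 dB


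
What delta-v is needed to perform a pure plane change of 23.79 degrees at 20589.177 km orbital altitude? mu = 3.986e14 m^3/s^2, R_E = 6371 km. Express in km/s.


r = 26960.1770 km = 2.6960177e+07 m
V = sqrt(mu/r) = 3845.0968 m/s
di = 23.79 deg = 0.4152138 rad
dV = 2*V*sin(di/2) = 2*3845.0968*sin(0.2076069)
dV = 1585.0934 m/s = 1.5851 km/s

1.5851 km/s


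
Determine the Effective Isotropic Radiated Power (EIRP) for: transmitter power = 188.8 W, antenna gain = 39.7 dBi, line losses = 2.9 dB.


Pt = 188.8 W = 22.7600 dBW
EIRP = Pt_dBW + Gt - losses = 22.7600 + 39.7 - 2.9 = 59.5600 dBW

59.5600 dBW


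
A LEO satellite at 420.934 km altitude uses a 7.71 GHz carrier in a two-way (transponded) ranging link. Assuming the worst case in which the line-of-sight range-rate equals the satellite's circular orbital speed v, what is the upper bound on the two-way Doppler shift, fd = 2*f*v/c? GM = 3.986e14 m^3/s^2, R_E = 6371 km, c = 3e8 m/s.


r = 6.791934e+06 m
v = sqrt(mu/r) = 7660.7611 m/s (worst-case radial velocity)
f = 7.71 GHz = 7.71e+09 Hz
fd = 2*f*v/c = 2*7.71e+09*7660.7611/3.0e+08
fd = 393763.1201 Hz

393763.1201 Hz


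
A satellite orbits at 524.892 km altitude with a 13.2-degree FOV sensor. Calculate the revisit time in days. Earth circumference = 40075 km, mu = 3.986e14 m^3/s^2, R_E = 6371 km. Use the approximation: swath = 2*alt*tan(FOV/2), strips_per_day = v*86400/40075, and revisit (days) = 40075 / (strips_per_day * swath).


swath = 2*524.892*tan(0.1151917) = 121.4642 km
v = sqrt(mu/r) = 7602.7975 m/s = 7.6028 km/s
strips/day = v*86400/40075 = 7.6028*86400/40075 = 16.3913
coverage/day = strips * swath = 16.3913 * 121.4642 = 1990.9564 km
revisit = 40075 / 1990.9564 = 20.1285 days

20.1285 days


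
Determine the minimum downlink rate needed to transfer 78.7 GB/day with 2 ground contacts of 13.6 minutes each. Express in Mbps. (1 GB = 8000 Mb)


total contact time = 2 * 13.6 * 60 = 1632.0000 s
data = 78.7 GB = 629600.0000 Mb
rate = 629600.0000 / 1632.0000 = 385.7843 Mbps

385.7843 Mbps


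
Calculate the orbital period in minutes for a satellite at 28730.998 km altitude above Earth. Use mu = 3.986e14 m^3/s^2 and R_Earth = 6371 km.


r = 35101.9980 km = 3.5101998e+07 m
T = 2*pi*sqrt(r^3/mu) = 2*pi*sqrt(4.3250936e+22 / 3.986e14)
T = 65449.8984 s = 1090.8316 min

1090.8316 minutes


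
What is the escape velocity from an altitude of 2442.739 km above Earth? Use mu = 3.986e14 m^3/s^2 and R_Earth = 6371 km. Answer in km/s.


r = 6371.0 + 2442.739 = 8813.7390 km = 8.813739e+06 m
v_esc = sqrt(2*mu/r) = sqrt(2*3.986e14 / 8.813739e+06)
v_esc = 9510.5044 m/s = 9.5105 km/s

9.5105 km/s


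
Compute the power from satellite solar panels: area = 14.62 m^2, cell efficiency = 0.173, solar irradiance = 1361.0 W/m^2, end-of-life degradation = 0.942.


P = area * eta * S * degradation
P = 14.62 * 0.173 * 1361.0 * 0.942
P = 3242.6681 W

3242.6681 W


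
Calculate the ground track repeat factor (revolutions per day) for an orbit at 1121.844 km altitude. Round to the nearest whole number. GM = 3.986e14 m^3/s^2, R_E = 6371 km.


r = 7.492844e+06 m
T = 2*pi*sqrt(r^3/mu) = 6454.7772 s = 107.5796 min
revs/day = 1440 / 107.5796 = 13.3854
Rounded: 13 revolutions per day

13 revolutions per day


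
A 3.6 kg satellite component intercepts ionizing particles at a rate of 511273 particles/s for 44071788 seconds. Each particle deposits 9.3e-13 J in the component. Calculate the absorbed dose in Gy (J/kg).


Total energy deposited = rate * time * E_per
  = 511273 * 44071788 * 9.3e-13 = 20.9554 J
Dose = E_total / mass = 20.9554 / 3.6
Dose = 5.8210 Gy

5.8210 Gy


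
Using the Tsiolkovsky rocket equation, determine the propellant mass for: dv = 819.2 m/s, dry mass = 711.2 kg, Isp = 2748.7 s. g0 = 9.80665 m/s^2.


ve = Isp * g0 = 2748.7 * 9.80665 = 26955.538855 m/s
mass ratio = exp(dv/ve) = exp(819.2/26955.538855) = 1.03085730
m_prop = m_dry * (mr - 1) = 711.2 * (1.03085730 - 1)
m_prop = 21.9457 kg

21.9457 kg


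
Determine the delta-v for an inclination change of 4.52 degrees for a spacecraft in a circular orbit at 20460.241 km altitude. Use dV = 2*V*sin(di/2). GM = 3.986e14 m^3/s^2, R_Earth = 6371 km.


r = 26831.2410 km = 2.6831241e+07 m
V = sqrt(mu/r) = 3854.3244 m/s
di = 4.52 deg = 0.07888888 rad
dV = 2*V*sin(di/2) = 2*3854.3244*sin(0.03944444)
dV = 303.9845 m/s = 0.3039845 km/s

0.3040 km/s


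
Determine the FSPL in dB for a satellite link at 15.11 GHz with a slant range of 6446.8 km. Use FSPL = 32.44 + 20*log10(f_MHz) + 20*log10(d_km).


f = 15.11 GHz = 15110.0000 MHz
d = 6446.8 km
FSPL = 32.44 + 20*log10(15110.0000) + 20*log10(6446.8)
FSPL = 32.44 + 83.5853 + 76.1869
FSPL = 192.2122 dB

192.2122 dB


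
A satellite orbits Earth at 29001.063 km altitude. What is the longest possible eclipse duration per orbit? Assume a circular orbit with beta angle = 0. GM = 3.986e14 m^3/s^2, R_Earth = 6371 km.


r = 35372.0630 km
T = 1103.4447 min
Eclipse fraction = arcsin(R_E/r)/pi = arcsin(6371.0000/35372.0630)/pi
= arcsin(0.1801139)/pi = 0.05764663
Eclipse duration = 0.05764663 * 1103.4447 = 63.6099 min

63.6099 minutes


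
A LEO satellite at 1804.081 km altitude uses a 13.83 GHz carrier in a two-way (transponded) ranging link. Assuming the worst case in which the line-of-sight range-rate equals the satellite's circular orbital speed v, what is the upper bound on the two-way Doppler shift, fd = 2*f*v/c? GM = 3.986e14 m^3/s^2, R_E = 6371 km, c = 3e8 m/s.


r = 8.175081e+06 m
v = sqrt(mu/r) = 6982.6876 m/s (worst-case radial velocity)
f = 13.83 GHz = 1.383e+10 Hz
fd = 2*f*v/c = 2*1.383e+10*6982.6876/3.0e+08
fd = 643803.8004 Hz

643803.8004 Hz


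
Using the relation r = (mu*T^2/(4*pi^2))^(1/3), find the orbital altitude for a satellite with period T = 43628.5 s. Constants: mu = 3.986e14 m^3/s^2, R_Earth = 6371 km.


T = 43628.5 s
r = (mu*T^2/(4*pi^2))^(1/3) = (3.986e14 * 43628.5^2 / (4*pi^2))^(1/3)
r = 2.6785887e+07 m = 26785.8875 km
alt = r - R_E = 26785.8875 - 6371 = 20414.8875 km

20414.8875 km


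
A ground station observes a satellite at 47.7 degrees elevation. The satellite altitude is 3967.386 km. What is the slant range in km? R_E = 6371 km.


h = 3967.386 km, el = 47.7 deg
d = -R_E*sin(el) + sqrt((R_E*sin(el))^2 + 2*R_E*h + h^2)
d = -6371.0000*sin(0.8325221) + sqrt((6371.0000*0.7396311)^2 + 2*6371.0000*3967.386 + 3967.386^2)
d = 4695.1115 km

4695.1115 km


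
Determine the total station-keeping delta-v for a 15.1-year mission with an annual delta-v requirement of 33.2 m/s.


dV = rate * years = 33.2 * 15.1
dV = 501.3200 m/s

501.3200 m/s


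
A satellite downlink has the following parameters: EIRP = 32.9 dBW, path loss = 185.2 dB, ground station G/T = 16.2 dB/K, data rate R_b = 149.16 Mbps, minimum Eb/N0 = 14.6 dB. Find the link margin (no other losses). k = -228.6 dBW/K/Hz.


C/N0 = EIRP - FSPL + G/T - k = 32.9 - 185.2 + 16.2 - (-228.6)
C/N0 = 92.5000 dB-Hz
R_b = 149.16 Mbps = 1.4916e+08 bps -> 10*log10(R_b) = 81.7365 dB-Hz
Eb/N0 = C/N0 - 10*log10(R_b) = 92.5000 - 81.7365 = 10.7635 dB
Margin = Eb/N0 - Eb/N0_req = 10.7635 - 14.6 = -3.8365 dB (negative margin: link does not close)

-3.8365 dB


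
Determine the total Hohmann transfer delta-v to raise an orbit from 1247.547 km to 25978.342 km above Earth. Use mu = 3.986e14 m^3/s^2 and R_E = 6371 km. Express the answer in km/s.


r1 = 7618.5470 km = 7.618547e+06 m
r2 = 32349.3420 km = 3.2349342e+07 m
dv1 = sqrt(mu/r1)*(sqrt(2*r2/(r1+r2)) - 1) = 1969.6648 m/s
dv2 = sqrt(mu/r2)*(1 - sqrt(2*r1/(r1+r2))) = 1342.8711 m/s
total dv = |dv1| + |dv2| = 1969.6648 + 1342.8711 = 3312.5359 m/s = 3.3125 km/s

3.3125 km/s


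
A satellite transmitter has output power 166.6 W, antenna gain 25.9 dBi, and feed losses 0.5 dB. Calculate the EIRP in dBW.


Pt = 166.6 W = 22.2167 dBW
EIRP = Pt_dBW + Gt - losses = 22.2167 + 25.9 - 0.5 = 47.6167 dBW

47.6167 dBW


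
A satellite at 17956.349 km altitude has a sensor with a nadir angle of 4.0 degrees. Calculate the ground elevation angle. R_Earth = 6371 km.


r = R_E + alt = 24327.3490 km
Law of sines in the satellite / Earth-center / ground-point triangle:
  sin(nadir)/R_E = sin(90 + el)/r  =>  cos(el) = (r/R_E)*sin(nadir)
cos(el) = (24327.3490 / 6371.0000) * sin(4.0 deg) = 0.2663617
el = arccos(0.2663617) = 74.5521 deg
(Earth-central angle = 90 - nadir - el = 11.4479 deg)

74.5521 degrees


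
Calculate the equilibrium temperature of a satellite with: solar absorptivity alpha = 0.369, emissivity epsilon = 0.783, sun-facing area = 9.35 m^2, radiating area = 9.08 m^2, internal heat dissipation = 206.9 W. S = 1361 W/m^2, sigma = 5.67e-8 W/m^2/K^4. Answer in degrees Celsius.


Numerator = alpha*S*A_sun + Q_int = 0.369*1361*9.35 + 206.9 = 4902.5541 W
Denominator = eps*sigma*A_rad = 0.783*5.67e-8*9.08 = 4.0311659e-07 W/K^4
T^4 = 1.2161628e+10 K^4
T = 332.0840 K = 58.9340 C

58.9340 degrees Celsius


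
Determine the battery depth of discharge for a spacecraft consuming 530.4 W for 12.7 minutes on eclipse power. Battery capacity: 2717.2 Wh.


E_used = P * t / 60 = 530.4 * 12.7 / 60 = 112.2680 Wh
DOD = E_used / E_total * 100 = 112.2680 / 2717.2 * 100
DOD = 4.1318 %

4.1318 %


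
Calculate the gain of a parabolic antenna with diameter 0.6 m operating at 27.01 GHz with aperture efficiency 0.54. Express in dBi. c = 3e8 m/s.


lambda = c/f = 3e8 / 2.701e+10 = 0.011107 m
G = eta*(pi*D/lambda)^2 = 0.54*(pi*0.6/0.011107)^2
G = 15552.5879 (linear)
G = 10*log10(15552.5879) = 41.9180 dBi

41.9180 dBi


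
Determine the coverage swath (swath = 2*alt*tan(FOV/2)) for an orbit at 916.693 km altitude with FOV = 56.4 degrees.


FOV = 56.4 deg = 0.9843657 rad
swath = 2 * alt * tan(FOV/2) = 2 * 916.693 * tan(0.4921828)
swath = 2 * 916.693 * 0.5361953
swath = 983.0529 km

983.0529 km


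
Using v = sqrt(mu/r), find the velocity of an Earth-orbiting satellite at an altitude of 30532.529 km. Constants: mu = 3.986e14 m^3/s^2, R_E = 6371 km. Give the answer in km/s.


r = R_E + alt = 6371.0 + 30532.529 = 36903.5290 km = 3.6903529e+07 m
v = sqrt(mu/r) = sqrt(3.986e14 / 3.6903529e+07) = 3286.5080 m/s = 3.2865 km/s

3.2865 km/s


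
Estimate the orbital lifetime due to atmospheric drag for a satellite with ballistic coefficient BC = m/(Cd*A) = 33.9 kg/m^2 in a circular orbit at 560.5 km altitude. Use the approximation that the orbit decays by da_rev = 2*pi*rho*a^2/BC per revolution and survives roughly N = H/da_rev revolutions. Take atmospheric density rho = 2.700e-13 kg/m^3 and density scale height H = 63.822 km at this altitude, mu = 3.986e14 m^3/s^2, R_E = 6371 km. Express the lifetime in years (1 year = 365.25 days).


a = R_E + alt = 6931.5000 km = 6.9315e+06 m
da_rev = 2*pi*rho*a^2/BC = 2*pi*2.700e-13*(6.9315e+06)^2/33.9 = 2.404354 m per revolution
N = H/da_rev = 63822.0000 m / 2.404354 m = 26544.3454 revolutions
P = 2*pi*sqrt(a^3/mu) = 5743.1752 s
lifetime = N*P = 26544.3454 * 5743.1752 = 1.5244883e+08 s = 1764.4540 days
years = 1764.4540 / 365.25 = 4.8308 years

4.8308 years


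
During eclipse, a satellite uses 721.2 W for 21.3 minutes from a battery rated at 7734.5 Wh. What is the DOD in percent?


E_used = P * t / 60 = 721.2 * 21.3 / 60 = 256.0260 Wh
DOD = E_used / E_total * 100 = 256.0260 / 7734.5 * 100
DOD = 3.3102 %

3.3102 %


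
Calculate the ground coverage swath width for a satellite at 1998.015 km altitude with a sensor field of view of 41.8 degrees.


FOV = 41.8 deg = 0.7295476 rad
swath = 2 * alt * tan(FOV/2) = 2 * 1998.015 * tan(0.3647738)
swath = 2 * 1998.015 * 0.3818629
swath = 1525.9355 km

1525.9355 km


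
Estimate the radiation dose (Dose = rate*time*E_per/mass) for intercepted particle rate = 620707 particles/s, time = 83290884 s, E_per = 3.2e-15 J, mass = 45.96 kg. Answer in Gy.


Total energy deposited = rate * time * E_per
  = 620707 * 83290884 * 3.2e-15 = 0.1654376 J
Dose = E_total / mass = 0.1654376 / 45.96
Dose = 0.003599599 Gy

0.0036 Gy


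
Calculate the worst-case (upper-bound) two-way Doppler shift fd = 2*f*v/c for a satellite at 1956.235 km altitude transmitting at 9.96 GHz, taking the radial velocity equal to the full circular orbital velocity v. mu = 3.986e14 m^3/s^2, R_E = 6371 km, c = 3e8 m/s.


r = 8.327235e+06 m
v = sqrt(mu/r) = 6918.6002 m/s (worst-case radial velocity)
f = 9.96 GHz = 9.96e+09 Hz
fd = 2*f*v/c = 2*9.96e+09*6918.6002/3.0e+08
fd = 459395.0550 Hz

459395.0550 Hz


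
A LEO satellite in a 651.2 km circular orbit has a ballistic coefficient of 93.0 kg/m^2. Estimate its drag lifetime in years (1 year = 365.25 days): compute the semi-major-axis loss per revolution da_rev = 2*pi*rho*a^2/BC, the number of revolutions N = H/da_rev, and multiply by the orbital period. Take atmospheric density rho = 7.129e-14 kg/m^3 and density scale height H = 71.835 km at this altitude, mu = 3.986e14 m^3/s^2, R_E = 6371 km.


a = R_E + alt = 7022.2000 km = 7.0222e+06 m
da_rev = 2*pi*rho*a^2/BC = 2*pi*7.129e-14*(7.0222e+06)^2/93.0 = 0.237504544 m per revolution
N = H/da_rev = 71835.0000 m / 0.237504544 m = 302457.3708 revolutions
P = 2*pi*sqrt(a^3/mu) = 5856.2689 s
lifetime = N*P = 302457.3708 * 5856.2689 = 1.7712717e+09 s = 20500.8299 days
years = 20500.8299 / 365.25 = 56.1282 years

56.1282 years


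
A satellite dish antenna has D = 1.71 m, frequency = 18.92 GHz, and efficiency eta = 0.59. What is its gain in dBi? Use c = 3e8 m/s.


lambda = c/f = 3e8 / 1.892e+10 = 0.01585624 m
G = eta*(pi*D/lambda)^2 = 0.59*(pi*1.71/0.01585624)^2
G = 67724.1764 (linear)
G = 10*log10(67724.1764) = 48.3074 dBi

48.3074 dBi


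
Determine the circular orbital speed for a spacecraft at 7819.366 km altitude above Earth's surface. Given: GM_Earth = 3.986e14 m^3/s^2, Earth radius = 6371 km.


r = R_E + alt = 6371.0 + 7819.366 = 14190.3660 km = 1.4190366e+07 m
v = sqrt(mu/r) = sqrt(3.986e14 / 1.4190366e+07) = 5299.9509 m/s = 5.3000 km/s

5.3000 km/s


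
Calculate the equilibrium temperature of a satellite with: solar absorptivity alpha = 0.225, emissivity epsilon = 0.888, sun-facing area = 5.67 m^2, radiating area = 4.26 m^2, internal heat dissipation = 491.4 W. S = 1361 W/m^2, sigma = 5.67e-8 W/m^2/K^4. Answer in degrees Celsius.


Numerator = alpha*S*A_sun + Q_int = 0.225*1361*5.67 + 491.4 = 2227.6957 W
Denominator = eps*sigma*A_rad = 0.888*5.67e-8*4.26 = 2.144893e-07 W/K^4
T^4 = 1.0386046e+10 K^4
T = 319.2365 K = 46.0865 C

46.0865 degrees Celsius


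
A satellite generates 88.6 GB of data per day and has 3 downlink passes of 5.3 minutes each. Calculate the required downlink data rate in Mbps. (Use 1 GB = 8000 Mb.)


total contact time = 3 * 5.3 * 60 = 954.0000 s
data = 88.6 GB = 708800.0000 Mb
rate = 708800.0000 / 954.0000 = 742.9769 Mbps

742.9769 Mbps


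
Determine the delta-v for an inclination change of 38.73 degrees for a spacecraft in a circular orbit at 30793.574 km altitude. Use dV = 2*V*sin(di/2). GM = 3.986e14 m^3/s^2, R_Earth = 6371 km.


r = 37164.5740 km = 3.7164574e+07 m
V = sqrt(mu/r) = 3274.9454 m/s
di = 38.73 deg = 0.675966 rad
dV = 2*V*sin(di/2) = 2*3274.9454*sin(0.337983)
dV = 2171.8448 m/s = 2.1718 km/s

2.1718 km/s


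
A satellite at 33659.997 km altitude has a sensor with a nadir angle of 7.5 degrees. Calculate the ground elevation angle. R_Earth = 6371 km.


r = R_E + alt = 40030.9970 km
Law of sines in the satellite / Earth-center / ground-point triangle:
  sin(nadir)/R_E = sin(90 + el)/r  =>  cos(el) = (r/R_E)*sin(nadir)
cos(el) = (40030.9970 / 6371.0000) * sin(7.5 deg) = 0.8201371
el = arccos(0.8201371) = 34.9015 deg
(Earth-central angle = 90 - nadir - el = 47.5985 deg)

34.9015 degrees
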